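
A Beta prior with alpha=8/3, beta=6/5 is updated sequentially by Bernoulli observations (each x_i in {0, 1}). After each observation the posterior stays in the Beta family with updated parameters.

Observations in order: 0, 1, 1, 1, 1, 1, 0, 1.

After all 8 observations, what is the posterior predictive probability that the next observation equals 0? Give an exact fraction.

obs 1: x=0 → posterior Beta(8/3, 11/5)
obs 2: x=1 → posterior Beta(11/3, 11/5)
obs 3: x=1 → posterior Beta(14/3, 11/5)
obs 4: x=1 → posterior Beta(17/3, 11/5)
obs 5: x=1 → posterior Beta(20/3, 11/5)
obs 6: x=1 → posterior Beta(23/3, 11/5)
obs 7: x=0 → posterior Beta(23/3, 16/5)
obs 8: x=1 → posterior Beta(26/3, 16/5)

24/89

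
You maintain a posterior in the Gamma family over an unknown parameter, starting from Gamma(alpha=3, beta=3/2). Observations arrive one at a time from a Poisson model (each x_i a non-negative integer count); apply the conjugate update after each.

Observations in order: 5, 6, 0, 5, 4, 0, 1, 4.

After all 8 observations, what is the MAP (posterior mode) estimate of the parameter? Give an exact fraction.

54/19

obs 1: x=5 → posterior Gamma(8, 5/2)
obs 2: x=6 → posterior Gamma(14, 7/2)
obs 3: x=0 → posterior Gamma(14, 9/2)
obs 4: x=5 → posterior Gamma(19, 11/2)
obs 5: x=4 → posterior Gamma(23, 13/2)
obs 6: x=0 → posterior Gamma(23, 15/2)
obs 7: x=1 → posterior Gamma(24, 17/2)
obs 8: x=4 → posterior Gamma(28, 19/2)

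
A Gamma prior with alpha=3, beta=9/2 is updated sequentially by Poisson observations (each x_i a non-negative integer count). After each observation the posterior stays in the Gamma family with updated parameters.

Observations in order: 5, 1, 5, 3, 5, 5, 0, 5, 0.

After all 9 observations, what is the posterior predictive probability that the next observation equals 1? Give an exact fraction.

obs 1: x=5 → posterior Gamma(8, 11/2)
obs 2: x=1 → posterior Gamma(9, 13/2)
obs 3: x=5 → posterior Gamma(14, 15/2)
obs 4: x=3 → posterior Gamma(17, 17/2)
obs 5: x=5 → posterior Gamma(22, 19/2)
obs 6: x=5 → posterior Gamma(27, 21/2)
obs 7: x=0 → posterior Gamma(27, 23/2)
obs 8: x=5 → posterior Gamma(32, 25/2)
obs 9: x=0 → posterior Gamma(32, 27/2)

407211868232700310942389040802466190776973844544/1816075630094014572464024421543167816955354437789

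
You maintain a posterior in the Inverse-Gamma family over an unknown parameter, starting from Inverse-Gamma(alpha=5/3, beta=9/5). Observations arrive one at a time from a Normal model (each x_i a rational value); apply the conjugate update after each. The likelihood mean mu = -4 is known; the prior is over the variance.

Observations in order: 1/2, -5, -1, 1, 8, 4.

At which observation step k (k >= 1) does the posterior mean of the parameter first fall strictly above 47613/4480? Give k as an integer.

k = 4

obs 1: x=1/2 → posterior Inverse-Gamma(13/6, 477/40)
obs 2: x=-5 → posterior Inverse-Gamma(8/3, 497/40)
obs 3: x=-1 → posterior Inverse-Gamma(19/6, 677/40)
obs 4: x=1 → posterior Inverse-Gamma(11/3, 1177/40)
obs 5: x=8 → posterior Inverse-Gamma(25/6, 4057/40)
obs 6: x=4 → posterior Inverse-Gamma(14/3, 5337/40)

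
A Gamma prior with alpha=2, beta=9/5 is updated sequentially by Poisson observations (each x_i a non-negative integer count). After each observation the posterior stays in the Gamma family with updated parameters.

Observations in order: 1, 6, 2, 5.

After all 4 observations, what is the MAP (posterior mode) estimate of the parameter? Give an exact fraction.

75/29

obs 1: x=1 → posterior Gamma(3, 14/5)
obs 2: x=6 → posterior Gamma(9, 19/5)
obs 3: x=2 → posterior Gamma(11, 24/5)
obs 4: x=5 → posterior Gamma(16, 29/5)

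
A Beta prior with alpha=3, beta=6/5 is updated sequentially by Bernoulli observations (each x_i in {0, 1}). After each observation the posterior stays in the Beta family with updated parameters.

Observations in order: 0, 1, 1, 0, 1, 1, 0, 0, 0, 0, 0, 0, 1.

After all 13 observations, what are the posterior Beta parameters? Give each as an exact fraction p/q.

obs 1: x=0 → posterior Beta(3, 11/5)
obs 2: x=1 → posterior Beta(4, 11/5)
obs 3: x=1 → posterior Beta(5, 11/5)
obs 4: x=0 → posterior Beta(5, 16/5)
obs 5: x=1 → posterior Beta(6, 16/5)
obs 6: x=1 → posterior Beta(7, 16/5)
obs 7: x=0 → posterior Beta(7, 21/5)
obs 8: x=0 → posterior Beta(7, 26/5)
obs 9: x=0 → posterior Beta(7, 31/5)
obs 10: x=0 → posterior Beta(7, 36/5)
obs 11: x=0 → posterior Beta(7, 41/5)
obs 12: x=0 → posterior Beta(7, 46/5)
obs 13: x=1 → posterior Beta(8, 46/5)

alpha=8, beta=46/5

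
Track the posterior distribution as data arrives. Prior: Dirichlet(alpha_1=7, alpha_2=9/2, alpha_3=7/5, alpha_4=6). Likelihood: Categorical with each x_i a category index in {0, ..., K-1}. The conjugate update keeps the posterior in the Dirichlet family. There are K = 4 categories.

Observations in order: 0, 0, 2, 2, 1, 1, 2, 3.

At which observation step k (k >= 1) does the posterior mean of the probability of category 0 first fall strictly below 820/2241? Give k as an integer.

obs 1: x=0 → posterior Dirichlet(8, 9/2, 7/5, 6)
obs 2: x=0 → posterior Dirichlet(9, 9/2, 7/5, 6)
obs 3: x=2 → posterior Dirichlet(9, 9/2, 12/5, 6)
obs 4: x=2 → posterior Dirichlet(9, 9/2, 17/5, 6)
obs 5: x=1 → posterior Dirichlet(9, 11/2, 17/5, 6)
obs 6: x=1 → posterior Dirichlet(9, 13/2, 17/5, 6)
obs 7: x=2 → posterior Dirichlet(9, 13/2, 22/5, 6)
obs 8: x=3 → posterior Dirichlet(9, 13/2, 22/5, 7)

k = 6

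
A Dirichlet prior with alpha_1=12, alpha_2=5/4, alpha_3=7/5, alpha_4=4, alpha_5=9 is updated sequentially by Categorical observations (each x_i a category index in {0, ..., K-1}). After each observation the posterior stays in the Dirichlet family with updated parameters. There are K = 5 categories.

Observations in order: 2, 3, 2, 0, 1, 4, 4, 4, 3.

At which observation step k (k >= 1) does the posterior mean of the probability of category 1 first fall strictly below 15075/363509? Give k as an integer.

k = 3

obs 1: x=2 → posterior Dirichlet(12, 5/4, 12/5, 4, 9)
obs 2: x=3 → posterior Dirichlet(12, 5/4, 12/5, 5, 9)
obs 3: x=2 → posterior Dirichlet(12, 5/4, 17/5, 5, 9)
obs 4: x=0 → posterior Dirichlet(13, 5/4, 17/5, 5, 9)
obs 5: x=1 → posterior Dirichlet(13, 9/4, 17/5, 5, 9)
obs 6: x=4 → posterior Dirichlet(13, 9/4, 17/5, 5, 10)
obs 7: x=4 → posterior Dirichlet(13, 9/4, 17/5, 5, 11)
obs 8: x=4 → posterior Dirichlet(13, 9/4, 17/5, 5, 12)
obs 9: x=3 → posterior Dirichlet(13, 9/4, 17/5, 6, 12)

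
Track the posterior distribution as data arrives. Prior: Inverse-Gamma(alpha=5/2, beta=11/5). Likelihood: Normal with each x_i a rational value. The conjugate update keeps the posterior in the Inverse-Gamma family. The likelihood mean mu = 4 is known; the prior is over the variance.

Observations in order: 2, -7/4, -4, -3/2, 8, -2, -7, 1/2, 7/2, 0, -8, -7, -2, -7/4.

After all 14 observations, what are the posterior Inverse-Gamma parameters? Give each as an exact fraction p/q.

alpha=19/2, beta=26851/80

obs 1: x=2 → posterior Inverse-Gamma(3, 21/5)
obs 2: x=-7/4 → posterior Inverse-Gamma(7/2, 3317/160)
obs 3: x=-4 → posterior Inverse-Gamma(4, 8437/160)
obs 4: x=-3/2 → posterior Inverse-Gamma(9/2, 10857/160)
obs 5: x=8 → posterior Inverse-Gamma(5, 12137/160)
obs 6: x=-2 → posterior Inverse-Gamma(11/2, 15017/160)
obs 7: x=-7 → posterior Inverse-Gamma(6, 24697/160)
obs 8: x=1/2 → posterior Inverse-Gamma(13/2, 25677/160)
obs 9: x=7/2 → posterior Inverse-Gamma(7, 25697/160)
obs 10: x=0 → posterior Inverse-Gamma(15/2, 26977/160)
obs 11: x=-8 → posterior Inverse-Gamma(8, 38497/160)
obs 12: x=-7 → posterior Inverse-Gamma(17/2, 48177/160)
obs 13: x=-2 → posterior Inverse-Gamma(9, 51057/160)
obs 14: x=-7/4 → posterior Inverse-Gamma(19/2, 26851/80)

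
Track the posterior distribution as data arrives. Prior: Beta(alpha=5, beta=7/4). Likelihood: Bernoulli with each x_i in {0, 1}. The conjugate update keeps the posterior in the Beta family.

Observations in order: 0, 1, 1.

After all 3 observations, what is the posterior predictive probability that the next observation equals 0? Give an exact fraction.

11/39

obs 1: x=0 → posterior Beta(5, 11/4)
obs 2: x=1 → posterior Beta(6, 11/4)
obs 3: x=1 → posterior Beta(7, 11/4)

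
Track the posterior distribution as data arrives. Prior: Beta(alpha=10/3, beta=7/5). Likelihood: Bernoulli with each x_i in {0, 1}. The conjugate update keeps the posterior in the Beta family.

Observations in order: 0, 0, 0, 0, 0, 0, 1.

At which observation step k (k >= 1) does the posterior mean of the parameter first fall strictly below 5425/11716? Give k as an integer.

obs 1: x=0 → posterior Beta(10/3, 12/5)
obs 2: x=0 → posterior Beta(10/3, 17/5)
obs 3: x=0 → posterior Beta(10/3, 22/5)
obs 4: x=0 → posterior Beta(10/3, 27/5)
obs 5: x=0 → posterior Beta(10/3, 32/5)
obs 6: x=0 → posterior Beta(10/3, 37/5)
obs 7: x=1 → posterior Beta(13/3, 37/5)

k = 3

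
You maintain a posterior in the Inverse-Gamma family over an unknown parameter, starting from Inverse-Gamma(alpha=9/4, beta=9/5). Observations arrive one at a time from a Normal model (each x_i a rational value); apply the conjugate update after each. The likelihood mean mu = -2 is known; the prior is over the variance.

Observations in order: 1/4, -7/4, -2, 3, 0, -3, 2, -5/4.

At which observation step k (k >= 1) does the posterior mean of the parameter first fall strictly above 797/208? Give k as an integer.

obs 1: x=1/4 → posterior Inverse-Gamma(11/4, 693/160)
obs 2: x=-7/4 → posterior Inverse-Gamma(13/4, 349/80)
obs 3: x=-2 → posterior Inverse-Gamma(15/4, 349/80)
obs 4: x=3 → posterior Inverse-Gamma(17/4, 1349/80)
obs 5: x=0 → posterior Inverse-Gamma(19/4, 1509/80)
obs 6: x=-3 → posterior Inverse-Gamma(21/4, 1549/80)
obs 7: x=2 → posterior Inverse-Gamma(23/4, 2189/80)
obs 8: x=-5/4 → posterior Inverse-Gamma(25/4, 4423/160)

k = 4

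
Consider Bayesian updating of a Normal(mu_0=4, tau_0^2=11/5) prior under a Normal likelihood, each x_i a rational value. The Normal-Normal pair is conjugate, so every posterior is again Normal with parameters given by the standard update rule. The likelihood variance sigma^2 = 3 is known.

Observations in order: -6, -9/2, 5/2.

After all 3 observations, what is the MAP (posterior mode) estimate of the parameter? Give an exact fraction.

-7/12

obs 1: x=-6 → posterior Normal(-3/13, 33/26)
obs 2: x=-9/2 → posterior Normal(-3/2, 33/37)
obs 3: x=5/2 → posterior Normal(-7/12, 11/16)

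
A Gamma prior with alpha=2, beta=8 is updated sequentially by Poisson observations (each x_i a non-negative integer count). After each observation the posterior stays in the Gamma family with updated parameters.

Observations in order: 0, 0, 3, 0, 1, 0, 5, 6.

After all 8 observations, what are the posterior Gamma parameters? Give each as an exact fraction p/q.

alpha=17, beta=16

obs 1: x=0 → posterior Gamma(2, 9)
obs 2: x=0 → posterior Gamma(2, 10)
obs 3: x=3 → posterior Gamma(5, 11)
obs 4: x=0 → posterior Gamma(5, 12)
obs 5: x=1 → posterior Gamma(6, 13)
obs 6: x=0 → posterior Gamma(6, 14)
obs 7: x=5 → posterior Gamma(11, 15)
obs 8: x=6 → posterior Gamma(17, 16)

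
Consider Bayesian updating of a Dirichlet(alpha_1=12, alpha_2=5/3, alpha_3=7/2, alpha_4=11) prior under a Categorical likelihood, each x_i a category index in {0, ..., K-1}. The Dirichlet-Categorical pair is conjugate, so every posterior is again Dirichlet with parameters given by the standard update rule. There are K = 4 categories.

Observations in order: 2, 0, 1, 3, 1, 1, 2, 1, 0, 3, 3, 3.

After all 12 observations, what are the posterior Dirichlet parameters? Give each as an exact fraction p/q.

obs 1: x=2 → posterior Dirichlet(12, 5/3, 9/2, 11)
obs 2: x=0 → posterior Dirichlet(13, 5/3, 9/2, 11)
obs 3: x=1 → posterior Dirichlet(13, 8/3, 9/2, 11)
obs 4: x=3 → posterior Dirichlet(13, 8/3, 9/2, 12)
obs 5: x=1 → posterior Dirichlet(13, 11/3, 9/2, 12)
obs 6: x=1 → posterior Dirichlet(13, 14/3, 9/2, 12)
obs 7: x=2 → posterior Dirichlet(13, 14/3, 11/2, 12)
obs 8: x=1 → posterior Dirichlet(13, 17/3, 11/2, 12)
obs 9: x=0 → posterior Dirichlet(14, 17/3, 11/2, 12)
obs 10: x=3 → posterior Dirichlet(14, 17/3, 11/2, 13)
obs 11: x=3 → posterior Dirichlet(14, 17/3, 11/2, 14)
obs 12: x=3 → posterior Dirichlet(14, 17/3, 11/2, 15)

alpha_1=14, alpha_2=17/3, alpha_3=11/2, alpha_4=15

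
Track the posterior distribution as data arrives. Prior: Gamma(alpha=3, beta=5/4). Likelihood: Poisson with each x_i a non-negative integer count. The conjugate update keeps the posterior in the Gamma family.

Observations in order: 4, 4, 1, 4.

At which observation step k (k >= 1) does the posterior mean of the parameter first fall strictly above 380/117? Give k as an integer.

k = 2

obs 1: x=4 → posterior Gamma(7, 9/4)
obs 2: x=4 → posterior Gamma(11, 13/4)
obs 3: x=1 → posterior Gamma(12, 17/4)
obs 4: x=4 → posterior Gamma(16, 21/4)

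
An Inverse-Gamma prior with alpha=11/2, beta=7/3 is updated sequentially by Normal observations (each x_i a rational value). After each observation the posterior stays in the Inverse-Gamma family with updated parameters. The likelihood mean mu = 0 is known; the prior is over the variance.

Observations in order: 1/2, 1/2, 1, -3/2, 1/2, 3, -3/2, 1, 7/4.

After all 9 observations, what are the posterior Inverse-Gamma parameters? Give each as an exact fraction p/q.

obs 1: x=1/2 → posterior Inverse-Gamma(6, 59/24)
obs 2: x=1/2 → posterior Inverse-Gamma(13/2, 31/12)
obs 3: x=1 → posterior Inverse-Gamma(7, 37/12)
obs 4: x=-3/2 → posterior Inverse-Gamma(15/2, 101/24)
obs 5: x=1/2 → posterior Inverse-Gamma(8, 13/3)
obs 6: x=3 → posterior Inverse-Gamma(17/2, 53/6)
obs 7: x=-3/2 → posterior Inverse-Gamma(9, 239/24)
obs 8: x=1 → posterior Inverse-Gamma(19/2, 251/24)
obs 9: x=7/4 → posterior Inverse-Gamma(10, 1151/96)

alpha=10, beta=1151/96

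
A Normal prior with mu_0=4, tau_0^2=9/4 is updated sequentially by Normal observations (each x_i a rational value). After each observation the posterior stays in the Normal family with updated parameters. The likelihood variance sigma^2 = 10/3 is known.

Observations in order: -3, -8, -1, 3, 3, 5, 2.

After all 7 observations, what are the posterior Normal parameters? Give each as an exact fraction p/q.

mu_0=187/229, tau_0^2=90/229

obs 1: x=-3 → posterior Normal(79/67, 90/67)
obs 2: x=-8 → posterior Normal(-137/94, 45/47)
obs 3: x=-1 → posterior Normal(-164/121, 90/121)
obs 4: x=3 → posterior Normal(-83/148, 45/74)
obs 5: x=3 → posterior Normal(-2/175, 18/35)
obs 6: x=5 → posterior Normal(133/202, 45/101)
obs 7: x=2 → posterior Normal(187/229, 90/229)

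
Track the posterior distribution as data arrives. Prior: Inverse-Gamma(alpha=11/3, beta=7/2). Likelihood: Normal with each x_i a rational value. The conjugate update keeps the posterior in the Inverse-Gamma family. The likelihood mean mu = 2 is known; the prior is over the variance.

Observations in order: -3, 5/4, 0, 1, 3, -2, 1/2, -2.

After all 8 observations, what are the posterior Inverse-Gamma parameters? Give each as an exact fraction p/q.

alpha=23/3, beta=1165/32

obs 1: x=-3 → posterior Inverse-Gamma(25/6, 16)
obs 2: x=5/4 → posterior Inverse-Gamma(14/3, 521/32)
obs 3: x=0 → posterior Inverse-Gamma(31/6, 585/32)
obs 4: x=1 → posterior Inverse-Gamma(17/3, 601/32)
obs 5: x=3 → posterior Inverse-Gamma(37/6, 617/32)
obs 6: x=-2 → posterior Inverse-Gamma(20/3, 873/32)
obs 7: x=1/2 → posterior Inverse-Gamma(43/6, 909/32)
obs 8: x=-2 → posterior Inverse-Gamma(23/3, 1165/32)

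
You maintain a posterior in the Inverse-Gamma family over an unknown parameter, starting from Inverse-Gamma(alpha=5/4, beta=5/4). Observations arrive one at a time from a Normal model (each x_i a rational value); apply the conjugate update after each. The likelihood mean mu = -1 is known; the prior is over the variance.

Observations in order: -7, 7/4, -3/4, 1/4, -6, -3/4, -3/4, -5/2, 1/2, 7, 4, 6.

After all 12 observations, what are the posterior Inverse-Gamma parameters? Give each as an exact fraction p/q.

alpha=29/4, beta=3445/32

obs 1: x=-7 → posterior Inverse-Gamma(7/4, 77/4)
obs 2: x=7/4 → posterior Inverse-Gamma(9/4, 737/32)
obs 3: x=-3/4 → posterior Inverse-Gamma(11/4, 369/16)
obs 4: x=1/4 → posterior Inverse-Gamma(13/4, 763/32)
obs 5: x=-6 → posterior Inverse-Gamma(15/4, 1163/32)
obs 6: x=-3/4 → posterior Inverse-Gamma(17/4, 291/8)
obs 7: x=-3/4 → posterior Inverse-Gamma(19/4, 1165/32)
obs 8: x=-5/2 → posterior Inverse-Gamma(21/4, 1201/32)
obs 9: x=1/2 → posterior Inverse-Gamma(23/4, 1237/32)
obs 10: x=7 → posterior Inverse-Gamma(25/4, 2261/32)
obs 11: x=4 → posterior Inverse-Gamma(27/4, 2661/32)
obs 12: x=6 → posterior Inverse-Gamma(29/4, 3445/32)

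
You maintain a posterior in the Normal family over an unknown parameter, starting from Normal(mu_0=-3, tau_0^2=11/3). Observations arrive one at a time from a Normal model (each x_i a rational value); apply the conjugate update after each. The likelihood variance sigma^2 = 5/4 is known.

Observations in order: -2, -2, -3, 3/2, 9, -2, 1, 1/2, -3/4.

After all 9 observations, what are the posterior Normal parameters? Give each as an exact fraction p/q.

mu_0=18/137, tau_0^2=55/411

obs 1: x=-2 → posterior Normal(-133/59, 55/59)
obs 2: x=-2 → posterior Normal(-221/103, 55/103)
obs 3: x=-3 → posterior Normal(-353/147, 55/147)
obs 4: x=3/2 → posterior Normal(-287/191, 55/191)
obs 5: x=9 → posterior Normal(109/235, 11/47)
obs 6: x=-2 → posterior Normal(7/93, 55/279)
obs 7: x=1 → posterior Normal(65/323, 55/323)
obs 8: x=1/2 → posterior Normal(87/367, 55/367)
obs 9: x=-3/4 → posterior Normal(18/137, 55/411)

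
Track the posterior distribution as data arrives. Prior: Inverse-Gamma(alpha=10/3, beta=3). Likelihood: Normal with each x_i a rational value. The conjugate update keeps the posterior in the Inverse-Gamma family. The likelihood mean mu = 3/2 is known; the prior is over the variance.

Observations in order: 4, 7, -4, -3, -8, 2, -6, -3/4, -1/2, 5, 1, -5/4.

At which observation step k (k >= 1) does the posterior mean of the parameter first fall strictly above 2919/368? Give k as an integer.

obs 1: x=4 → posterior Inverse-Gamma(23/6, 49/8)
obs 2: x=7 → posterior Inverse-Gamma(13/3, 85/4)
obs 3: x=-4 → posterior Inverse-Gamma(29/6, 291/8)
obs 4: x=-3 → posterior Inverse-Gamma(16/3, 93/2)
obs 5: x=-8 → posterior Inverse-Gamma(35/6, 733/8)
obs 6: x=2 → posterior Inverse-Gamma(19/3, 367/4)
obs 7: x=-6 → posterior Inverse-Gamma(41/6, 959/8)
obs 8: x=-3/4 → posterior Inverse-Gamma(22/3, 3917/32)
obs 9: x=-1/2 → posterior Inverse-Gamma(47/6, 3981/32)
obs 10: x=5 → posterior Inverse-Gamma(25/3, 4177/32)
obs 11: x=1 → posterior Inverse-Gamma(53/6, 4181/32)
obs 12: x=-5/4 → posterior Inverse-Gamma(28/3, 2151/16)

k = 3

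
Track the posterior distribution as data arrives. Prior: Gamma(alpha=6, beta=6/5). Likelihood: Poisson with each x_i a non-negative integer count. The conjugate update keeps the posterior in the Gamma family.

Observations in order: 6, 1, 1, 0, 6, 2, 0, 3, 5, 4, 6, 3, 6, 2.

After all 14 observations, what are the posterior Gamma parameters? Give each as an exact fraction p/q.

alpha=51, beta=76/5

obs 1: x=6 → posterior Gamma(12, 11/5)
obs 2: x=1 → posterior Gamma(13, 16/5)
obs 3: x=1 → posterior Gamma(14, 21/5)
obs 4: x=0 → posterior Gamma(14, 26/5)
obs 5: x=6 → posterior Gamma(20, 31/5)
obs 6: x=2 → posterior Gamma(22, 36/5)
obs 7: x=0 → posterior Gamma(22, 41/5)
obs 8: x=3 → posterior Gamma(25, 46/5)
obs 9: x=5 → posterior Gamma(30, 51/5)
obs 10: x=4 → posterior Gamma(34, 56/5)
obs 11: x=6 → posterior Gamma(40, 61/5)
obs 12: x=3 → posterior Gamma(43, 66/5)
obs 13: x=6 → posterior Gamma(49, 71/5)
obs 14: x=2 → posterior Gamma(51, 76/5)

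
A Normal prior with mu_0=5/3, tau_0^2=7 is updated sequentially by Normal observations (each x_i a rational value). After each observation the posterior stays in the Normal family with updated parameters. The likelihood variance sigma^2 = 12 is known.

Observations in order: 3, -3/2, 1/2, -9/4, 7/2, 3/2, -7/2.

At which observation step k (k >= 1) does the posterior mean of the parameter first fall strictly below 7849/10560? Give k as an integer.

obs 1: x=3 → posterior Normal(41/19, 84/19)
obs 2: x=-3/2 → posterior Normal(61/52, 42/13)
obs 3: x=1/2 → posterior Normal(34/33, 28/11)
obs 4: x=-9/4 → posterior Normal(73/160, 21/10)
obs 5: x=7/2 → posterior Normal(171/188, 84/47)
obs 6: x=3/2 → posterior Normal(71/72, 14/9)
obs 7: x=-7/2 → posterior Normal(115/244, 84/61)

k = 4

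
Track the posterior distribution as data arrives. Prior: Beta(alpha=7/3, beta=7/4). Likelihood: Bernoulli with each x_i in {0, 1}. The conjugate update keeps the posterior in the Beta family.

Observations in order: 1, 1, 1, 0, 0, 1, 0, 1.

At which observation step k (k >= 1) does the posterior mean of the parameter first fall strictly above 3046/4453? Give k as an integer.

obs 1: x=1 → posterior Beta(10/3, 7/4)
obs 2: x=1 → posterior Beta(13/3, 7/4)
obs 3: x=1 → posterior Beta(16/3, 7/4)
obs 4: x=0 → posterior Beta(16/3, 11/4)
obs 5: x=0 → posterior Beta(16/3, 15/4)
obs 6: x=1 → posterior Beta(19/3, 15/4)
obs 7: x=0 → posterior Beta(19/3, 19/4)
obs 8: x=1 → posterior Beta(22/3, 19/4)

k = 2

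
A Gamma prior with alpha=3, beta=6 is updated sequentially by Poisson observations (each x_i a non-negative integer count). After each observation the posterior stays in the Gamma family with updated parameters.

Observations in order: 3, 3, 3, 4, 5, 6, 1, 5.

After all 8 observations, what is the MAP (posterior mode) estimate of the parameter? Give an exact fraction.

16/7

obs 1: x=3 → posterior Gamma(6, 7)
obs 2: x=3 → posterior Gamma(9, 8)
obs 3: x=3 → posterior Gamma(12, 9)
obs 4: x=4 → posterior Gamma(16, 10)
obs 5: x=5 → posterior Gamma(21, 11)
obs 6: x=6 → posterior Gamma(27, 12)
obs 7: x=1 → posterior Gamma(28, 13)
obs 8: x=5 → posterior Gamma(33, 14)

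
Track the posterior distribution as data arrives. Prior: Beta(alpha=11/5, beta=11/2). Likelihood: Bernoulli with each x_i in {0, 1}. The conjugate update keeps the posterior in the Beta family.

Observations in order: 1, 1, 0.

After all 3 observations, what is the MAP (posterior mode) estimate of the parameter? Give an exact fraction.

obs 1: x=1 → posterior Beta(16/5, 11/2)
obs 2: x=1 → posterior Beta(21/5, 11/2)
obs 3: x=0 → posterior Beta(21/5, 13/2)

32/87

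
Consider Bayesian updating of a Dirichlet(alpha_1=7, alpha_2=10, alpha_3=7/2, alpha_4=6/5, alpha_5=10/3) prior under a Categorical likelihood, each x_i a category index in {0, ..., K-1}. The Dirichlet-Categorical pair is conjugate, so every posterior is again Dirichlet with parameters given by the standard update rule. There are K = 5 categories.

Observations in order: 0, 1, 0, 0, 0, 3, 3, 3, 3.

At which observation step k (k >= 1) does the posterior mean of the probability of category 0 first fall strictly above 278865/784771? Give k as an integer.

k = 5

obs 1: x=0 → posterior Dirichlet(8, 10, 7/2, 6/5, 10/3)
obs 2: x=1 → posterior Dirichlet(8, 11, 7/2, 6/5, 10/3)
obs 3: x=0 → posterior Dirichlet(9, 11, 7/2, 6/5, 10/3)
obs 4: x=0 → posterior Dirichlet(10, 11, 7/2, 6/5, 10/3)
obs 5: x=0 → posterior Dirichlet(11, 11, 7/2, 6/5, 10/3)
obs 6: x=3 → posterior Dirichlet(11, 11, 7/2, 11/5, 10/3)
obs 7: x=3 → posterior Dirichlet(11, 11, 7/2, 16/5, 10/3)
obs 8: x=3 → posterior Dirichlet(11, 11, 7/2, 21/5, 10/3)
obs 9: x=3 → posterior Dirichlet(11, 11, 7/2, 26/5, 10/3)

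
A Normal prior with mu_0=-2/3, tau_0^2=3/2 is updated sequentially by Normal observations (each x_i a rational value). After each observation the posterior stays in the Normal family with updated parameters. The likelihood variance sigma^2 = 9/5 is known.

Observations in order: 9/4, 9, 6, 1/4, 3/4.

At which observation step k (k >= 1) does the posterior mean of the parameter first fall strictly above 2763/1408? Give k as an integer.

k = 2

obs 1: x=9/4 → posterior Normal(29/44, 9/11)
obs 2: x=9 → posterior Normal(209/64, 9/16)
obs 3: x=6 → posterior Normal(47/12, 3/7)
obs 4: x=1/4 → posterior Normal(167/52, 9/26)
obs 5: x=3/4 → posterior Normal(349/124, 9/31)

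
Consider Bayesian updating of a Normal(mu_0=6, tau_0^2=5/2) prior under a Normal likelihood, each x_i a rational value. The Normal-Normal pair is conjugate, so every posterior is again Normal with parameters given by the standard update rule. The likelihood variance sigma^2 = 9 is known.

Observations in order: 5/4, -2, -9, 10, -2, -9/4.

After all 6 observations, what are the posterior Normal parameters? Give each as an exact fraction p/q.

obs 1: x=5/4 → posterior Normal(457/92, 45/23)
obs 2: x=-2 → posterior Normal(417/112, 45/28)
obs 3: x=-9 → posterior Normal(79/44, 15/11)
obs 4: x=10 → posterior Normal(23/8, 45/38)
obs 5: x=-2 → posterior Normal(397/172, 45/43)
obs 6: x=-9/4 → posterior Normal(11/6, 15/16)

mu_0=11/6, tau_0^2=15/16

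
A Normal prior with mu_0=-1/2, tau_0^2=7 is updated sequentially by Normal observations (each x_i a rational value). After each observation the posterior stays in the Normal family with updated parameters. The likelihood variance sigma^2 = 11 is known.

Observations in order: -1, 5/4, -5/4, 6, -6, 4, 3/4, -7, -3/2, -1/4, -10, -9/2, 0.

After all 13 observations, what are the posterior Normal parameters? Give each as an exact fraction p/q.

obs 1: x=-1 → posterior Normal(-25/36, 77/18)
obs 2: x=5/4 → posterior Normal(-3/20, 77/25)
obs 3: x=-5/4 → posterior Normal(-25/64, 77/32)
obs 4: x=6 → posterior Normal(59/78, 77/39)
obs 5: x=-6 → posterior Normal(-25/92, 77/46)
obs 6: x=4 → posterior Normal(31/106, 77/53)
obs 7: x=3/4 → posterior Normal(83/240, 77/60)
obs 8: x=-7 → posterior Normal(-113/268, 77/67)
obs 9: x=-3/2 → posterior Normal(-155/296, 77/74)
obs 10: x=-1/4 → posterior Normal(-1/2, 77/81)
obs 11: x=-10 → posterior Normal(-221/176, 7/8)
obs 12: x=-9/2 → posterior Normal(-142/95, 77/95)
obs 13: x=0 → posterior Normal(-71/51, 77/102)

mu_0=-71/51, tau_0^2=77/102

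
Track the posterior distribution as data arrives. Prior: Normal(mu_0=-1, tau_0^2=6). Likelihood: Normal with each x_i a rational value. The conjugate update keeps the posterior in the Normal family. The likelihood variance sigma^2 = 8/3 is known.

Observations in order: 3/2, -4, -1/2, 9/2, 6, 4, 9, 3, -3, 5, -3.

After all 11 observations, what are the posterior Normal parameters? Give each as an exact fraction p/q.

obs 1: x=3/2 → posterior Normal(19/26, 24/13)
obs 2: x=-4 → posterior Normal(-53/44, 12/11)
obs 3: x=-1/2 → posterior Normal(-1, 24/31)
obs 4: x=9/2 → posterior Normal(19/80, 3/5)
obs 5: x=6 → posterior Normal(127/98, 24/49)
obs 6: x=4 → posterior Normal(199/116, 12/29)
obs 7: x=9 → posterior Normal(361/134, 24/67)
obs 8: x=3 → posterior Normal(415/152, 6/19)
obs 9: x=-3 → posterior Normal(361/170, 24/85)
obs 10: x=5 → posterior Normal(451/188, 12/47)
obs 11: x=-3 → posterior Normal(397/206, 24/103)

mu_0=397/206, tau_0^2=24/103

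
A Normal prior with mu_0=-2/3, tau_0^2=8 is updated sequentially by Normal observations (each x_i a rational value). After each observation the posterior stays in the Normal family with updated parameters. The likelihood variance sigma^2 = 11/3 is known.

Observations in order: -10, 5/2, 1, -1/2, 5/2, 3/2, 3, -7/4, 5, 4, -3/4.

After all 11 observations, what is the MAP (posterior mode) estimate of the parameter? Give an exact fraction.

obs 1: x=-10 → posterior Normal(-106/15, 88/35)
obs 2: x=5/2 → posterior Normal(-562/177, 88/59)
obs 3: x=1 → posterior Normal(-490/249, 88/83)
obs 4: x=-1/2 → posterior Normal(-526/321, 88/107)
obs 5: x=5/2 → posterior Normal(-346/393, 88/131)
obs 6: x=3/2 → posterior Normal(-238/465, 88/155)
obs 7: x=3 → posterior Normal(-22/537, 88/179)
obs 8: x=-7/4 → posterior Normal(-148/609, 88/203)
obs 9: x=5 → posterior Normal(212/681, 88/227)
obs 10: x=4 → posterior Normal(500/753, 88/251)
obs 11: x=-3/4 → posterior Normal(446/825, 8/25)

446/825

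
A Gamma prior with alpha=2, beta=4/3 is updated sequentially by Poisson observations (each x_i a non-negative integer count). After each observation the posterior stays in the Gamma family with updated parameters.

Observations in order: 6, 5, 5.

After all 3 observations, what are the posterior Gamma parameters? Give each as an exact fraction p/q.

obs 1: x=6 → posterior Gamma(8, 7/3)
obs 2: x=5 → posterior Gamma(13, 10/3)
obs 3: x=5 → posterior Gamma(18, 13/3)

alpha=18, beta=13/3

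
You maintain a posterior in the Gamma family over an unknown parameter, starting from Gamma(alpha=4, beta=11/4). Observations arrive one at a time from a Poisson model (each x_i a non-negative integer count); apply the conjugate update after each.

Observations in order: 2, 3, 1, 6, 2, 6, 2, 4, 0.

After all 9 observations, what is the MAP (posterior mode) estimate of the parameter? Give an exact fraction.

116/47

obs 1: x=2 → posterior Gamma(6, 15/4)
obs 2: x=3 → posterior Gamma(9, 19/4)
obs 3: x=1 → posterior Gamma(10, 23/4)
obs 4: x=6 → posterior Gamma(16, 27/4)
obs 5: x=2 → posterior Gamma(18, 31/4)
obs 6: x=6 → posterior Gamma(24, 35/4)
obs 7: x=2 → posterior Gamma(26, 39/4)
obs 8: x=4 → posterior Gamma(30, 43/4)
obs 9: x=0 → posterior Gamma(30, 47/4)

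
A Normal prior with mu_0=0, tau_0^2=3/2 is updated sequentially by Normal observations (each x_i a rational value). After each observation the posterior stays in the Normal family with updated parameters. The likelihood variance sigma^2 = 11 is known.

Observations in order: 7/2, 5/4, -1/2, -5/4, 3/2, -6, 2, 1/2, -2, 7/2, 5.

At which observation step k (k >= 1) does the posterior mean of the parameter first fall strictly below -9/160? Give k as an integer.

k = 6

obs 1: x=7/2 → posterior Normal(21/50, 33/25)
obs 2: x=5/4 → posterior Normal(57/112, 33/28)
obs 3: x=-1/2 → posterior Normal(51/124, 33/31)
obs 4: x=-5/4 → posterior Normal(9/34, 33/34)
obs 5: x=3/2 → posterior Normal(27/74, 33/37)
obs 6: x=-6 → posterior Normal(-9/80, 33/40)
obs 7: x=2 → posterior Normal(3/86, 33/43)
obs 8: x=1/2 → posterior Normal(3/46, 33/46)
obs 9: x=-2 → posterior Normal(-3/49, 33/49)
obs 10: x=7/2 → posterior Normal(15/104, 33/52)
obs 11: x=5 → posterior Normal(9/22, 3/5)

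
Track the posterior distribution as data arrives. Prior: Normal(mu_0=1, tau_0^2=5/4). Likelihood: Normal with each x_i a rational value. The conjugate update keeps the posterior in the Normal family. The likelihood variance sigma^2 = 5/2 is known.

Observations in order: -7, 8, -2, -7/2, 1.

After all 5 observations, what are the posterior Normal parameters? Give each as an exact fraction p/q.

obs 1: x=-7 → posterior Normal(-5/3, 5/6)
obs 2: x=8 → posterior Normal(3/4, 5/8)
obs 3: x=-2 → posterior Normal(1/5, 1/2)
obs 4: x=-7/2 → posterior Normal(-5/12, 5/12)
obs 5: x=1 → posterior Normal(-3/14, 5/14)

mu_0=-3/14, tau_0^2=5/14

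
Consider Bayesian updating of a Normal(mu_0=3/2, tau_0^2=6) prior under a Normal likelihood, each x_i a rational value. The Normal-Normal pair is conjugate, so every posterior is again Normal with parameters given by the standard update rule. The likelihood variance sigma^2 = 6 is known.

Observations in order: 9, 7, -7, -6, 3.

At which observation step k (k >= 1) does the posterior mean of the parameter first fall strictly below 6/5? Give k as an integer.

k = 4

obs 1: x=9 → posterior Normal(21/4, 3)
obs 2: x=7 → posterior Normal(35/6, 2)
obs 3: x=-7 → posterior Normal(21/8, 3/2)
obs 4: x=-6 → posterior Normal(9/10, 6/5)
obs 5: x=3 → posterior Normal(5/4, 1)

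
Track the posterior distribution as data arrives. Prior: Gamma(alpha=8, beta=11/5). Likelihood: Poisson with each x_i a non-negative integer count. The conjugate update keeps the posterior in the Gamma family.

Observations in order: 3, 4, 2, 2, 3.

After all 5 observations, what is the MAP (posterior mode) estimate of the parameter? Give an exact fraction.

35/12

obs 1: x=3 → posterior Gamma(11, 16/5)
obs 2: x=4 → posterior Gamma(15, 21/5)
obs 3: x=2 → posterior Gamma(17, 26/5)
obs 4: x=2 → posterior Gamma(19, 31/5)
obs 5: x=3 → posterior Gamma(22, 36/5)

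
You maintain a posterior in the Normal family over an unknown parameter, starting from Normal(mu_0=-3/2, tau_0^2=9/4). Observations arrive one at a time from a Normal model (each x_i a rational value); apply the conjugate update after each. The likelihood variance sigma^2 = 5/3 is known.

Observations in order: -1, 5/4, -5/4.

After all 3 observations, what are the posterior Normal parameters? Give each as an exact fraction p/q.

obs 1: x=-1 → posterior Normal(-57/47, 45/47)
obs 2: x=5/4 → posterior Normal(-93/296, 45/74)
obs 3: x=-5/4 → posterior Normal(-57/101, 45/101)

mu_0=-57/101, tau_0^2=45/101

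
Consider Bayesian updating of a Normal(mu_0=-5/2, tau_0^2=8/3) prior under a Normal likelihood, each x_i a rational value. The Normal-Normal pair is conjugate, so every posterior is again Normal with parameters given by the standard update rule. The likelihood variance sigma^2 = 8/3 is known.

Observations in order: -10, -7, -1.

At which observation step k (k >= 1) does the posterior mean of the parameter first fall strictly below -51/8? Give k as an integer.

k = 2

obs 1: x=-10 → posterior Normal(-25/4, 4/3)
obs 2: x=-7 → posterior Normal(-13/2, 8/9)
obs 3: x=-1 → posterior Normal(-41/8, 2/3)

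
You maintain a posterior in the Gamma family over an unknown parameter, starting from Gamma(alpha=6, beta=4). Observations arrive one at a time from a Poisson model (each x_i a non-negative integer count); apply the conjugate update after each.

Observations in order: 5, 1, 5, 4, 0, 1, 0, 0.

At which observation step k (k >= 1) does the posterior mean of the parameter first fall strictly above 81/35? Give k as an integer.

k = 3

obs 1: x=5 → posterior Gamma(11, 5)
obs 2: x=1 → posterior Gamma(12, 6)
obs 3: x=5 → posterior Gamma(17, 7)
obs 4: x=4 → posterior Gamma(21, 8)
obs 5: x=0 → posterior Gamma(21, 9)
obs 6: x=1 → posterior Gamma(22, 10)
obs 7: x=0 → posterior Gamma(22, 11)
obs 8: x=0 → posterior Gamma(22, 12)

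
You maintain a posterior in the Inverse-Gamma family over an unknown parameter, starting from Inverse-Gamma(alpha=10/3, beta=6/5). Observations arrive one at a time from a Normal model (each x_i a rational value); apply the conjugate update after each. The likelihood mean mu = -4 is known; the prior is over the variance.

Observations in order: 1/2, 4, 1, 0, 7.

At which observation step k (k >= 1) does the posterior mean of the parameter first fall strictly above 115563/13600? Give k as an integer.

k = 2

obs 1: x=1/2 → posterior Inverse-Gamma(23/6, 453/40)
obs 2: x=4 → posterior Inverse-Gamma(13/3, 1733/40)
obs 3: x=1 → posterior Inverse-Gamma(29/6, 2233/40)
obs 4: x=0 → posterior Inverse-Gamma(16/3, 2553/40)
obs 5: x=7 → posterior Inverse-Gamma(35/6, 4973/40)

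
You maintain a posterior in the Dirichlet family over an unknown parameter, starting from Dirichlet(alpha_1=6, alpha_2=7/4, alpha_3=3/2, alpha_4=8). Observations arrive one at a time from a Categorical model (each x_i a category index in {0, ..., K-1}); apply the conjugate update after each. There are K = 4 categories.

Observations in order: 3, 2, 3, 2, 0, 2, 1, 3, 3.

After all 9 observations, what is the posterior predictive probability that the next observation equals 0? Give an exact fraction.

4/15

obs 1: x=3 → posterior Dirichlet(6, 7/4, 3/2, 9)
obs 2: x=2 → posterior Dirichlet(6, 7/4, 5/2, 9)
obs 3: x=3 → posterior Dirichlet(6, 7/4, 5/2, 10)
obs 4: x=2 → posterior Dirichlet(6, 7/4, 7/2, 10)
obs 5: x=0 → posterior Dirichlet(7, 7/4, 7/2, 10)
obs 6: x=2 → posterior Dirichlet(7, 7/4, 9/2, 10)
obs 7: x=1 → posterior Dirichlet(7, 11/4, 9/2, 10)
obs 8: x=3 → posterior Dirichlet(7, 11/4, 9/2, 11)
obs 9: x=3 → posterior Dirichlet(7, 11/4, 9/2, 12)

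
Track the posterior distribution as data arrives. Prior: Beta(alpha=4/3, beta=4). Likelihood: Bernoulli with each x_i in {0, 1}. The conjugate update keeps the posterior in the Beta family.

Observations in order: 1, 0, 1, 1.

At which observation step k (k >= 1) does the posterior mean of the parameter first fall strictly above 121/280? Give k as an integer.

k = 4

obs 1: x=1 → posterior Beta(7/3, 4)
obs 2: x=0 → posterior Beta(7/3, 5)
obs 3: x=1 → posterior Beta(10/3, 5)
obs 4: x=1 → posterior Beta(13/3, 5)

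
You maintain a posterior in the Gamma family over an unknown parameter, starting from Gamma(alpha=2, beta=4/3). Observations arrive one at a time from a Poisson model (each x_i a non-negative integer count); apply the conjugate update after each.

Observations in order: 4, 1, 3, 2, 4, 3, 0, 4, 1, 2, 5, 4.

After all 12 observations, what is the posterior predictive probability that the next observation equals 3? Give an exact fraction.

24767631611030571734532096000000000000000000000000000000000000/117978076721962612173940113690014607924988788154242895784412649

obs 1: x=4 → posterior Gamma(6, 7/3)
obs 2: x=1 → posterior Gamma(7, 10/3)
obs 3: x=3 → posterior Gamma(10, 13/3)
obs 4: x=2 → posterior Gamma(12, 16/3)
obs 5: x=4 → posterior Gamma(16, 19/3)
obs 6: x=3 → posterior Gamma(19, 22/3)
obs 7: x=0 → posterior Gamma(19, 25/3)
obs 8: x=4 → posterior Gamma(23, 28/3)
obs 9: x=1 → posterior Gamma(24, 31/3)
obs 10: x=2 → posterior Gamma(26, 34/3)
obs 11: x=5 → posterior Gamma(31, 37/3)
obs 12: x=4 → posterior Gamma(35, 40/3)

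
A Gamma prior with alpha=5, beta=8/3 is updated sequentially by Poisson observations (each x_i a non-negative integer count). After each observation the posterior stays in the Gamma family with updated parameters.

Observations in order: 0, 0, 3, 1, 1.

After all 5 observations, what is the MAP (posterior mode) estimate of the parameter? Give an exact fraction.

27/23

obs 1: x=0 → posterior Gamma(5, 11/3)
obs 2: x=0 → posterior Gamma(5, 14/3)
obs 3: x=3 → posterior Gamma(8, 17/3)
obs 4: x=1 → posterior Gamma(9, 20/3)
obs 5: x=1 → posterior Gamma(10, 23/3)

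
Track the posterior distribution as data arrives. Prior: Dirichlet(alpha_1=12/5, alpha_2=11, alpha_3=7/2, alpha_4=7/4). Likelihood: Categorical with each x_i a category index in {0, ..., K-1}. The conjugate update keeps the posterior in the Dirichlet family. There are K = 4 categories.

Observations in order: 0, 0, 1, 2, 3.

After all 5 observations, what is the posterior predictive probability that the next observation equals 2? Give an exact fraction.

90/473

obs 1: x=0 → posterior Dirichlet(17/5, 11, 7/2, 7/4)
obs 2: x=0 → posterior Dirichlet(22/5, 11, 7/2, 7/4)
obs 3: x=1 → posterior Dirichlet(22/5, 12, 7/2, 7/4)
obs 4: x=2 → posterior Dirichlet(22/5, 12, 9/2, 7/4)
obs 5: x=3 → posterior Dirichlet(22/5, 12, 9/2, 11/4)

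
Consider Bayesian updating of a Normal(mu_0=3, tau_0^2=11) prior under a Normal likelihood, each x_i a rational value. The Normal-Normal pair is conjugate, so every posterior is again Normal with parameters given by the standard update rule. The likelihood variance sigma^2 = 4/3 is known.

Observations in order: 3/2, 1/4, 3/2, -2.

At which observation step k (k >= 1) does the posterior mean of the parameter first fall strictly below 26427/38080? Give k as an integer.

k = 4

obs 1: x=3/2 → posterior Normal(123/74, 44/37)
obs 2: x=1/4 → posterior Normal(279/280, 22/35)
obs 3: x=3/2 → posterior Normal(477/412, 44/103)
obs 4: x=-2 → posterior Normal(213/544, 11/34)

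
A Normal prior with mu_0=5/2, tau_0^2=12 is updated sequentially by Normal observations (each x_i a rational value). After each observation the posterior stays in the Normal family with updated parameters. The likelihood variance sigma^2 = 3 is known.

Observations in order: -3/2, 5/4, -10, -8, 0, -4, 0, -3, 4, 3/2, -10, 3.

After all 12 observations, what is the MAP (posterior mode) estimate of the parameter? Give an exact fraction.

-209/98

obs 1: x=-3/2 → posterior Normal(-7/10, 12/5)
obs 2: x=5/4 → posterior Normal(1/6, 4/3)
obs 3: x=-10 → posterior Normal(-77/26, 12/13)
obs 4: x=-8 → posterior Normal(-141/34, 12/17)
obs 5: x=0 → posterior Normal(-47/14, 4/7)
obs 6: x=-4 → posterior Normal(-173/50, 12/25)
obs 7: x=0 → posterior Normal(-173/58, 12/29)
obs 8: x=-3 → posterior Normal(-197/66, 4/11)
obs 9: x=4 → posterior Normal(-165/74, 12/37)
obs 10: x=3/2 → posterior Normal(-153/82, 12/41)
obs 11: x=-10 → posterior Normal(-233/90, 4/15)
obs 12: x=3 → posterior Normal(-209/98, 12/49)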